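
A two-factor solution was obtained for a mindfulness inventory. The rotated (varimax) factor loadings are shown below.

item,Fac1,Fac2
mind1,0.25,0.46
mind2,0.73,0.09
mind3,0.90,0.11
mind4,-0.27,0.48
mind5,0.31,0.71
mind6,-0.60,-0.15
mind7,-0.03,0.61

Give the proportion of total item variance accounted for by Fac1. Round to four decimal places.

0.2765

SS loadings for Fac1 = 0.25² + 0.73² + 0.90² + (-0.27)² + 0.31² + (-0.60)² + (-0.03)² = 1.9353
Proportion of variance = 1.9353 / 7 = 0.2765.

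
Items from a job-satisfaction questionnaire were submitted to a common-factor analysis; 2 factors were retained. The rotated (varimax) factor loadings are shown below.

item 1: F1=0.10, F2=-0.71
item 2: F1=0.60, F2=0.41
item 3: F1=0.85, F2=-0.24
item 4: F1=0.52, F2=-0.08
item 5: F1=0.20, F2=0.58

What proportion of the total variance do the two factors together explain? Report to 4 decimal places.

0.4951

SS loadings by factor: 1.4029, 1.0726; total = 2.4755.
Total variance with 5 standardized items is 5, so the solution explains 2.4755/5 = 0.4951.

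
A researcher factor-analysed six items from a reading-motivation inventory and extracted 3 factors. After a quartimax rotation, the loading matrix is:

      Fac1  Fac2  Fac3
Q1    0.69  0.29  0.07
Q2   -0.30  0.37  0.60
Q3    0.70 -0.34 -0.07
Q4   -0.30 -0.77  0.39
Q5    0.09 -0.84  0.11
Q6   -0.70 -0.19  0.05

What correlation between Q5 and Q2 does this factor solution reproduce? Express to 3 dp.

-0.272

r̂ = Σ λ_i·λ_j across factors = (0.09)(-0.30) + (-0.84)(0.37) + (0.11)(0.60)
  = -0.0270 -0.3108 +0.0660 = -0.2718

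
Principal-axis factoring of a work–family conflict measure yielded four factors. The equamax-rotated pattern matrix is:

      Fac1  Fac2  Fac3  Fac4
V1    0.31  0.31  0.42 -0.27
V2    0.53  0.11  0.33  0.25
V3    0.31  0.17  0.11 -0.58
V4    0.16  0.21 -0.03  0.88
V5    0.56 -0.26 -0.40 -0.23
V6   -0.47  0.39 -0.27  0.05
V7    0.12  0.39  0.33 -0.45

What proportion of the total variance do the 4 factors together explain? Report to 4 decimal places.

0.5350

SS loadings by factor: 1.0476, 0.5530, 0.6401, 1.5041; total = 3.7448.
Total variance with 7 standardized items is 7, so the solution explains 3.7448/7 = 0.5350.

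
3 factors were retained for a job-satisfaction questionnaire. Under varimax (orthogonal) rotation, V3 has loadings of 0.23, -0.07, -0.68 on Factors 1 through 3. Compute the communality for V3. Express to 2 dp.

0.52

h² = 0.23² + (-0.07)² + (-0.68)² = 0.0529 + 0.0049 + 0.4624 = 0.5202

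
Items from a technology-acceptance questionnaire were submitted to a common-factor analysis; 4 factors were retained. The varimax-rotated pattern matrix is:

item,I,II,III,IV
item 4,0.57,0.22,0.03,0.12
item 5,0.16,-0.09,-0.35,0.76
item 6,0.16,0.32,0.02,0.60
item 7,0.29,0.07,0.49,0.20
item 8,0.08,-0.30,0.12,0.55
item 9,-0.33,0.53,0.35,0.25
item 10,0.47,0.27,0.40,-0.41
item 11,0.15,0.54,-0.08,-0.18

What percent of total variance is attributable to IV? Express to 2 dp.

SS loadings for IV = 0.12² + 0.76² + 0.60² + 0.20² + 0.55² + 0.25² + (-0.41)² + (-0.18)² = 1.5575
With 8 standardized items, total variance = 8. Proportion = 1.5575/8 = 0.1947 → 19.47%.

19.47%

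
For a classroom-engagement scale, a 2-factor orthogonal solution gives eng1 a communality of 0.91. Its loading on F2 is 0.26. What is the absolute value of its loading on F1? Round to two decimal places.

Under orthogonal rotation h² = Σλ², so λ_F1² = h² − (0.0676) = 0.91 − 0.0676 = 0.8424.
|λ| = √0.8424 = 0.9178.

0.92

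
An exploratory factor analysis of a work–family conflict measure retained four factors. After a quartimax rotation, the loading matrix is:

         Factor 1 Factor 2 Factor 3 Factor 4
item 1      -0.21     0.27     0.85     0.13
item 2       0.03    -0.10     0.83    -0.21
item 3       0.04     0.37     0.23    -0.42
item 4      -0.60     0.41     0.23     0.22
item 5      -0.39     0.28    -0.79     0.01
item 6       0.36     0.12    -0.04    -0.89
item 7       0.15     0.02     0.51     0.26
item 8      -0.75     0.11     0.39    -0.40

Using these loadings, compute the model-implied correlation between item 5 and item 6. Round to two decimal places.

r̂ = Σ λ_i·λ_j across factors = (-0.39)(0.36) + (0.28)(0.12) + (-0.79)(-0.04) + (0.01)(-0.89)
  = -0.1404 +0.0336 +0.0316 -0.0089 = -0.0841

-0.08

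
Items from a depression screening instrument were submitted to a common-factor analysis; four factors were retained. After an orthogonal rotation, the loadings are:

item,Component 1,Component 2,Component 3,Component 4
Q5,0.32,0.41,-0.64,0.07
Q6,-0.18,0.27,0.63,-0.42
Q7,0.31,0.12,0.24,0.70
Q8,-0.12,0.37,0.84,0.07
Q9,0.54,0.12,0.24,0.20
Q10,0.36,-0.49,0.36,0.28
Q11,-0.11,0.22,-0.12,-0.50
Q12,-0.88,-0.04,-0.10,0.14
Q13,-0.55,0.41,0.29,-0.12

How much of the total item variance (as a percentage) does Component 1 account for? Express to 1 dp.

SS loadings for Component 1 = 0.32² + (-0.18)² + 0.31² + (-0.12)² + 0.54² + 0.36² + (-0.11)² + (-0.88)² + (-0.55)² = 1.7555
With 9 standardized items, total variance = 9. Proportion = 1.7555/9 = 0.1951 → 19.51%.

19.5%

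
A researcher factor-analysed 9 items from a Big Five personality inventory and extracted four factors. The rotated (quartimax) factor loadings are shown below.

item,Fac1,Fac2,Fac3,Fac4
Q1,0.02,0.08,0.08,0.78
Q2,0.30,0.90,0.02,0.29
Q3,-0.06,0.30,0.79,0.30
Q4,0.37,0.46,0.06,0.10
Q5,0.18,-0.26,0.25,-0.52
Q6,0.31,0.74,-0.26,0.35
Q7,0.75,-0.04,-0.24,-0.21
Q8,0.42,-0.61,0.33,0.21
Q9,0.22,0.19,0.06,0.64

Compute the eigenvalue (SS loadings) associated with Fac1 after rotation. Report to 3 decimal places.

SS loadings for Fac1 = 0.02² + 0.30² + (-0.06)² + 0.37² + 0.18² + 0.31² + 0.75² + 0.42² + 0.22² = 0.0004 + 0.0900 + 0.0036 + 0.1369 + 0.0324 + 0.0961 + 0.5625 + 0.1764 + 0.0484 = 1.1467

1.147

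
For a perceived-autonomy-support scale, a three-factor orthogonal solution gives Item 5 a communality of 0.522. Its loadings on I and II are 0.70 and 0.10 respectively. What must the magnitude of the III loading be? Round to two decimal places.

0.15

Under orthogonal rotation h² = Σλ², so λ_III² = h² − (0.5000) = 0.522 − 0.5000 = 0.0220.
|λ| = √0.0220 = 0.1483.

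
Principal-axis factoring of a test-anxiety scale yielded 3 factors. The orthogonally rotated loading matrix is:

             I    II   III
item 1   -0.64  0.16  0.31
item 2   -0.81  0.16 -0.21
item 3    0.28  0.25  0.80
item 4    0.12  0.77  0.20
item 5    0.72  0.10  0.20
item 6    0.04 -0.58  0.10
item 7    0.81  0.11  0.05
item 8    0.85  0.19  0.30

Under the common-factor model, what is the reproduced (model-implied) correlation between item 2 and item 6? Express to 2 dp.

r̂ = Σ λ_i·λ_j across factors = (-0.81)(0.04) + (0.16)(-0.58) + (-0.21)(0.10)
  = -0.0324 -0.0928 -0.0210 = -0.1462

-0.15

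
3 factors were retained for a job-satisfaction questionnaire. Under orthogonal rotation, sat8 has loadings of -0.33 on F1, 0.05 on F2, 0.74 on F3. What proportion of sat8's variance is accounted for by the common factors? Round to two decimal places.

h² = (-0.33)² + 0.05² + 0.74² = 0.1089 + 0.0025 + 0.5476 = 0.6590

0.66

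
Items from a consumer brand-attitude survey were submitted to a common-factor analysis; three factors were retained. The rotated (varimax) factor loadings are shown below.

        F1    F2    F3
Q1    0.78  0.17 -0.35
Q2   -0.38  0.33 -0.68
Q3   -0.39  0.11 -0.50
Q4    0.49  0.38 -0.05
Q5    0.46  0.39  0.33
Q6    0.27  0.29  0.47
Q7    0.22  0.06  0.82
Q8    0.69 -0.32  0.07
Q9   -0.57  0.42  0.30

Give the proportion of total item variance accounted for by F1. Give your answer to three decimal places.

0.253

SS loadings for F1 = 0.78² + (-0.38)² + (-0.39)² + 0.49² + 0.46² + 0.27² + 0.22² + 0.69² + (-0.57)² = 2.2789
Proportion of variance = 2.2789 / 9 = 0.2532.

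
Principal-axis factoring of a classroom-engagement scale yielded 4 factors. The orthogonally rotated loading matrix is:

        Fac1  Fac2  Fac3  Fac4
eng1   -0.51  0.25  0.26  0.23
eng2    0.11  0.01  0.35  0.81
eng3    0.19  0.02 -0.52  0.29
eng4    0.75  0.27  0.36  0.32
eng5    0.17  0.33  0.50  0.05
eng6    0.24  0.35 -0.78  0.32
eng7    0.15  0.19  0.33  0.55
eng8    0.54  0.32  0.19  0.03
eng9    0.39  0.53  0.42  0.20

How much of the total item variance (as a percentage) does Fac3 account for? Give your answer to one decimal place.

19.7%

SS loadings for Fac3 = 0.26² + 0.35² + (-0.52)² + 0.36² + 0.50² + (-0.78)² + 0.33² + 0.19² + 0.42² = 1.7699
With 9 standardized items, total variance = 9. Proportion = 1.7699/9 = 0.1967 → 19.67%.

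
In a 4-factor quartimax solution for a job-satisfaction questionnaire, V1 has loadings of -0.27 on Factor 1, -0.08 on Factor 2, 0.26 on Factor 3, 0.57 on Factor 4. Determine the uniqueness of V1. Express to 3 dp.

0.528

h² = (-0.27)² + (-0.08)² + 0.26² + 0.57² = 0.0729 + 0.0064 + 0.0676 + 0.3249 = 0.4718
Uniqueness u² = 1 − h² = 1 − 0.4718 = 0.5282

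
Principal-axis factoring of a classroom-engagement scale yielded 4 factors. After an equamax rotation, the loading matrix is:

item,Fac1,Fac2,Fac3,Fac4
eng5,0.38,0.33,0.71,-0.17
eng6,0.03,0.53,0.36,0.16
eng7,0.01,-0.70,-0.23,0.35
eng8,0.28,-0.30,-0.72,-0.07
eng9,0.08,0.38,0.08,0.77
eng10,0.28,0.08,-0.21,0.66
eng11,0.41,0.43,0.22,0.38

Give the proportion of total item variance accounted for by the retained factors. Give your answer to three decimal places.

SS loadings by factor: 0.4767, 1.3055, 1.3039, 1.3548; total = 4.4409.
Total variance with 7 standardized items is 7, so the solution explains 4.4409/7 = 0.6344.

0.634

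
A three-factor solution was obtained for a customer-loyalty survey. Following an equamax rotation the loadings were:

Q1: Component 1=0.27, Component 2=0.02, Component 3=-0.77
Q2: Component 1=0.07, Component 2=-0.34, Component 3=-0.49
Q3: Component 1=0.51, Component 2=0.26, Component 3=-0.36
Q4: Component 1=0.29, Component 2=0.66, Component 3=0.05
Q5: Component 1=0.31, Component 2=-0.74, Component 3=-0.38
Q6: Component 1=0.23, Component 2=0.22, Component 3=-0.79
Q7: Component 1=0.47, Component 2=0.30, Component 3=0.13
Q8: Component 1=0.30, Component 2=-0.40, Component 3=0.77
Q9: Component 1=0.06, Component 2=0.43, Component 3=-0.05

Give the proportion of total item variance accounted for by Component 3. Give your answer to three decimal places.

0.261

SS loadings for Component 3 = (-0.77)² + (-0.49)² + (-0.36)² + 0.05² + (-0.38)² + (-0.79)² + 0.13² + 0.77² + (-0.05)² = 2.3459
Proportion of variance = 2.3459 / 9 = 0.2607.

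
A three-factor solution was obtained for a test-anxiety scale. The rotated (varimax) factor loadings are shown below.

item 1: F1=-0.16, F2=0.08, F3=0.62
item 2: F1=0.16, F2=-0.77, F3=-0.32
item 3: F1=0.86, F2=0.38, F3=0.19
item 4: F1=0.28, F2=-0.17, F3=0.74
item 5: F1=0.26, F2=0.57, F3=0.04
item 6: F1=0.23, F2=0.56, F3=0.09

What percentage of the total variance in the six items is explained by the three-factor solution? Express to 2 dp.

58.02%

SS loadings by factor: 0.9897, 1.4111, 1.0802; total = 3.4810.
Total variance with 6 standardized items is 6, so the solution explains 3.4810/6 = 0.5802 = 58.02%.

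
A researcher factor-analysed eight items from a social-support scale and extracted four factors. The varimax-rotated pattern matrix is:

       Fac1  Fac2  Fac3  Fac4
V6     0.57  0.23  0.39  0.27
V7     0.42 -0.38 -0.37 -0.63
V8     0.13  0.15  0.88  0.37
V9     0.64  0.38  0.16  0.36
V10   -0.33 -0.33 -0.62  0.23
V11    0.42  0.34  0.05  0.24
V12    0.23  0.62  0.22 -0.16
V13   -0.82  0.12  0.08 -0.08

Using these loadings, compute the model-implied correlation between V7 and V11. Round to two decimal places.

-0.12

r̂ = Σ λ_i·λ_j across factors = (0.42)(0.42) + (-0.38)(0.34) + (-0.37)(0.05) + (-0.63)(0.24)
  = +0.1764 -0.1292 -0.0185 -0.1512 = -0.1225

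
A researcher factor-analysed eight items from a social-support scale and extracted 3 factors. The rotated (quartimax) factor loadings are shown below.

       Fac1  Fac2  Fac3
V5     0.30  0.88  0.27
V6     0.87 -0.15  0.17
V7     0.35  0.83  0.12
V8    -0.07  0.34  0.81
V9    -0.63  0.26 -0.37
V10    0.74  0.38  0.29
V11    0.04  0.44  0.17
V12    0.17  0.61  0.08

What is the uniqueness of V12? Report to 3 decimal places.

0.593

h² = 0.17² + 0.61² + 0.08² = 0.0289 + 0.3721 + 0.0064 = 0.4074
Uniqueness u² = 1 − h² = 1 − 0.4074 = 0.5926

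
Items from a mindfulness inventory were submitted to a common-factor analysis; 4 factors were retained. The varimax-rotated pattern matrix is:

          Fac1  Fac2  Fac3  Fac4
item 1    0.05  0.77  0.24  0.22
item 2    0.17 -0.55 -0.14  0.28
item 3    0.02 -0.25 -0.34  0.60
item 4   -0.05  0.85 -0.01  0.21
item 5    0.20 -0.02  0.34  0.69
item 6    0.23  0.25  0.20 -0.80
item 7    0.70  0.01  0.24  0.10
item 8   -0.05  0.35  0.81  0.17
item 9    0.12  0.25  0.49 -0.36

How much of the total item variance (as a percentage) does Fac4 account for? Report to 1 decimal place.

SS loadings for Fac4 = 0.22² + 0.28² + 0.60² + 0.21² + 0.69² + (-0.80)² + 0.10² + 0.17² + (-0.36)² = 1.8155
With 9 standardized items, total variance = 9. Proportion = 1.8155/9 = 0.2017 → 20.17%.

20.2%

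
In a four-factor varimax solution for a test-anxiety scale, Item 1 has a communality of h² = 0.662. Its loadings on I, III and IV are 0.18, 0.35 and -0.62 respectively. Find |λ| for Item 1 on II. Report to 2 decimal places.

0.35

Under orthogonal rotation h² = Σλ², so λ_II² = h² − (0.5393) = 0.662 − 0.5393 = 0.1227.
|λ| = √0.1227 = 0.3503.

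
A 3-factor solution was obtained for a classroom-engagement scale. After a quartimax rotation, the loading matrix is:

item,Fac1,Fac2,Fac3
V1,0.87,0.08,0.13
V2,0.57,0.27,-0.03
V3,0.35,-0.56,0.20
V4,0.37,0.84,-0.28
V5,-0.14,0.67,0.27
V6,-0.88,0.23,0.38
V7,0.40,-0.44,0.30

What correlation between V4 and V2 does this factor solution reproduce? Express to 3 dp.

r̂ = Σ λ_i·λ_j across factors = (0.37)(0.57) + (0.84)(0.27) + (-0.28)(-0.03)
  = +0.2109 +0.2268 +0.0084 = 0.4461

0.446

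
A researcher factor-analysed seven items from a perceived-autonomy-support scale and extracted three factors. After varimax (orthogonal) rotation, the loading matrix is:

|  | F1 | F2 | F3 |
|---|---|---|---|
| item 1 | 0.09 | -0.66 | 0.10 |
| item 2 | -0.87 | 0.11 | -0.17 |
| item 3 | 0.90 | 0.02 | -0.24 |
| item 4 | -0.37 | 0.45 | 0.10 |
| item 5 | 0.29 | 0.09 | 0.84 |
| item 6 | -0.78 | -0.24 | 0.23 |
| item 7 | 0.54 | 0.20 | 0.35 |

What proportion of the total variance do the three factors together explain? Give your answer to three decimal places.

SS loadings by factor: 2.6960, 0.7563, 0.9875; total = 4.4398.
Total variance with 7 standardized items is 7, so the solution explains 4.4398/7 = 0.6343.

0.634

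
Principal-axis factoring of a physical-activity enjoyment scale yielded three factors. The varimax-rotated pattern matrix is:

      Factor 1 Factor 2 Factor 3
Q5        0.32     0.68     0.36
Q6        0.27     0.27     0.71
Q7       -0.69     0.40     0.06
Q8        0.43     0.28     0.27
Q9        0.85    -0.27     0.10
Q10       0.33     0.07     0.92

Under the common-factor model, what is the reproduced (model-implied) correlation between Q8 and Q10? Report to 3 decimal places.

r̂ = Σ λ_i·λ_j across factors = (0.43)(0.33) + (0.28)(0.07) + (0.27)(0.92)
  = +0.1419 +0.0196 +0.2484 = 0.4099

0.410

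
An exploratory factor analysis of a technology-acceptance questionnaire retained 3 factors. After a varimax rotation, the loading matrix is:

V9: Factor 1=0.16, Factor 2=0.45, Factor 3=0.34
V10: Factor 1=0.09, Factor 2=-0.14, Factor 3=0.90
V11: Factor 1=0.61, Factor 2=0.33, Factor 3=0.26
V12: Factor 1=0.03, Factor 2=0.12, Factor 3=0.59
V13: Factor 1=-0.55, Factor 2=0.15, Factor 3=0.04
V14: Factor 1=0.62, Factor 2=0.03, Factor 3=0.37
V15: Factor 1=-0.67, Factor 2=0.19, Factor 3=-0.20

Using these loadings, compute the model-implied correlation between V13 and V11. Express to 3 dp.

-0.276

r̂ = Σ λ_i·λ_j across factors = (-0.55)(0.61) + (0.15)(0.33) + (0.04)(0.26)
  = -0.3355 +0.0495 +0.0104 = -0.2756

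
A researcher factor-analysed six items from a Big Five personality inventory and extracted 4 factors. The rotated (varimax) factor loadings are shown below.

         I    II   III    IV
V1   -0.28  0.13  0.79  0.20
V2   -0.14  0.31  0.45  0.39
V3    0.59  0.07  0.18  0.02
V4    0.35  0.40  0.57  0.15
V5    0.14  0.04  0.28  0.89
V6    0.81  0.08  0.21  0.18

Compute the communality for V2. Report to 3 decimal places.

0.470

h² = (-0.14)² + 0.31² + 0.45² + 0.39² = 0.0196 + 0.0961 + 0.2025 + 0.1521 = 0.4703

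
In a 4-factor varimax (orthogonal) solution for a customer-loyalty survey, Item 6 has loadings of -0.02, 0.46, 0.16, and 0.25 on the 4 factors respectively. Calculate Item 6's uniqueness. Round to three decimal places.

h² = (-0.02)² + 0.46² + 0.16² + 0.25² = 0.0004 + 0.2116 + 0.0256 + 0.0625 = 0.3001
Uniqueness u² = 1 − h² = 1 − 0.3001 = 0.6999

0.700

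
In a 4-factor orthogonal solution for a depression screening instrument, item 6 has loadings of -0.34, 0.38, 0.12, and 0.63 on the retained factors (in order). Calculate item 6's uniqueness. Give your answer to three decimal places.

0.329

h² = (-0.34)² + 0.38² + 0.12² + 0.63² = 0.1156 + 0.1444 + 0.0144 + 0.3969 = 0.6713
Uniqueness u² = 1 − h² = 1 − 0.6713 = 0.3287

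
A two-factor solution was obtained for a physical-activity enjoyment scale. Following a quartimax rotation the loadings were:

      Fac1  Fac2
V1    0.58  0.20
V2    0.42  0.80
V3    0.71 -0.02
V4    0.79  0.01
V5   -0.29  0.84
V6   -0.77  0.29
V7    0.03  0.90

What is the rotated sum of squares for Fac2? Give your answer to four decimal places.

2.2802

SS loadings for Fac2 = 0.20² + 0.80² + (-0.02)² + 0.01² + 0.84² + 0.29² + 0.90² = 0.0400 + 0.6400 + 0.0004 + 0.0001 + 0.7056 + 0.0841 + 0.8100 = 2.2802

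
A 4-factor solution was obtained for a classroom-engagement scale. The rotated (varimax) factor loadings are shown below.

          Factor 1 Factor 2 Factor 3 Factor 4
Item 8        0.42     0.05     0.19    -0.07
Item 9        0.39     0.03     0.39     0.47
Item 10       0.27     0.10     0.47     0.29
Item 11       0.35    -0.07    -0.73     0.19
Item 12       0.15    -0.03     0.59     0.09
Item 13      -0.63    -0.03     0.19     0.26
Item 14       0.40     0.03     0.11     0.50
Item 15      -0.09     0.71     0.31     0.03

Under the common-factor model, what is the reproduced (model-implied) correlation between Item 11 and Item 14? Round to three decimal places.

0.153

r̂ = Σ λ_i·λ_j across factors = (0.35)(0.40) + (-0.07)(0.03) + (-0.73)(0.11) + (0.19)(0.50)
  = +0.1400 -0.0021 -0.0803 +0.0950 = 0.1526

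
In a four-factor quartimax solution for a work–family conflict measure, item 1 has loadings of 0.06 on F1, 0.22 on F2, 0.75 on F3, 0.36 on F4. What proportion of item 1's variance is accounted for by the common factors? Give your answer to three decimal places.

h² = 0.06² + 0.22² + 0.75² + 0.36² = 0.0036 + 0.0484 + 0.5625 + 0.1296 = 0.7441

0.744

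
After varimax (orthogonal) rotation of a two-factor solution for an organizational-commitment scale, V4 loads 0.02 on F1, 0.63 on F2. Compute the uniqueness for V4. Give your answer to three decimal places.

h² = 0.02² + 0.63² = 0.0004 + 0.3969 = 0.3973
Uniqueness u² = 1 − h² = 1 − 0.3973 = 0.6027

0.603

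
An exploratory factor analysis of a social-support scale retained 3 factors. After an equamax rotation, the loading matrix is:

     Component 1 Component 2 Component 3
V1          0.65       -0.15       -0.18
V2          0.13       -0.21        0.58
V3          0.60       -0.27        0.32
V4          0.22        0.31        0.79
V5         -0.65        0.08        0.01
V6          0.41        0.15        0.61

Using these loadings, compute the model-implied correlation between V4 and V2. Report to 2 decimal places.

0.42

r̂ = Σ λ_i·λ_j across factors = (0.22)(0.13) + (0.31)(-0.21) + (0.79)(0.58)
  = +0.0286 -0.0651 +0.4582 = 0.4217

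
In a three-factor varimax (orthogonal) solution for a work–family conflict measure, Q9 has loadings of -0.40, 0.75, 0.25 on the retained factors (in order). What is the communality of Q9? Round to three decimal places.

h² = (-0.40)² + 0.75² + 0.25² = 0.1600 + 0.5625 + 0.0625 = 0.7850

0.785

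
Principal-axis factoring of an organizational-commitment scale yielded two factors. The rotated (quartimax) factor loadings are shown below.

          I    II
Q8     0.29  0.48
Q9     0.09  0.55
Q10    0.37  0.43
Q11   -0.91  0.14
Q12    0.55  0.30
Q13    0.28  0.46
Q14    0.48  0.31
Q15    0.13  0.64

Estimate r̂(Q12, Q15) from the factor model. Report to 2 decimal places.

r̂ = Σ λ_i·λ_j across factors = (0.55)(0.13) + (0.30)(0.64)
  = +0.0715 +0.1920 = 0.2635

0.26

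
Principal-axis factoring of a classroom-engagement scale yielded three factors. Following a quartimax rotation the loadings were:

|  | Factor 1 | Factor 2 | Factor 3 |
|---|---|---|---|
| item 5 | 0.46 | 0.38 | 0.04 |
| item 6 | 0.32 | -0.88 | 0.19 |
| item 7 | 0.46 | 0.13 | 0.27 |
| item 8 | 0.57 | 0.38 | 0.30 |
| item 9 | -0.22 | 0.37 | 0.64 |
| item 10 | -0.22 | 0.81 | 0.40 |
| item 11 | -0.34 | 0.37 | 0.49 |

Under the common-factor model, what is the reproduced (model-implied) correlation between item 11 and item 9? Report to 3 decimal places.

r̂ = Σ λ_i·λ_j across factors = (-0.34)(-0.22) + (0.37)(0.37) + (0.49)(0.64)
  = +0.0748 +0.1369 +0.3136 = 0.5253

0.525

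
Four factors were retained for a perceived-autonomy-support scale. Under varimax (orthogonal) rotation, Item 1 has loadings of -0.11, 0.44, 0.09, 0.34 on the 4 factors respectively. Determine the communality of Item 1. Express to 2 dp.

h² = (-0.11)² + 0.44² + 0.09² + 0.34² = 0.0121 + 0.1936 + 0.0081 + 0.1156 = 0.3294

0.33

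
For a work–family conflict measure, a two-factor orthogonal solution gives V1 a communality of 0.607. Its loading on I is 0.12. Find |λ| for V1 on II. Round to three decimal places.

0.770

Under orthogonal rotation h² = Σλ², so λ_II² = h² − (0.0144) = 0.607 − 0.0144 = 0.5926.
|λ| = √0.5926 = 0.7698.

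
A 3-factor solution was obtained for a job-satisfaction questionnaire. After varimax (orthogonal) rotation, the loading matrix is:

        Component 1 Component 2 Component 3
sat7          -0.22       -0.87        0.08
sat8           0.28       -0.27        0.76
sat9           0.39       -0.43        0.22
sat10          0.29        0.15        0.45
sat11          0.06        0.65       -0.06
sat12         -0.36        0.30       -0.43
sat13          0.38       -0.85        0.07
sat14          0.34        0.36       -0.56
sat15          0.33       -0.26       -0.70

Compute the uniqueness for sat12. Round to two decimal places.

0.60

h² = (-0.36)² + 0.30² + (-0.43)² = 0.1296 + 0.0900 + 0.1849 = 0.4045
Uniqueness u² = 1 − h² = 1 − 0.4045 = 0.5955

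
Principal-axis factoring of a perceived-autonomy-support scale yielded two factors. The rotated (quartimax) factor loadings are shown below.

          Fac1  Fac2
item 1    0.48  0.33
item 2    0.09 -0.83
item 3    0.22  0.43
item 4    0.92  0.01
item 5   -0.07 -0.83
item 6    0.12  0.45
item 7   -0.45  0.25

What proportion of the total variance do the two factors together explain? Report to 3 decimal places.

SS loadings by factor: 1.3551, 1.9367; total = 3.2918.
Total variance with 7 standardized items is 7, so the solution explains 3.2918/7 = 0.4703.

0.470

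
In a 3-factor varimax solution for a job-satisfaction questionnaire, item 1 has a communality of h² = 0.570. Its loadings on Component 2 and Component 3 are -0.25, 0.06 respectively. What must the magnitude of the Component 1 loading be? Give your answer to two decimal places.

Under orthogonal rotation h² = Σλ², so λ_Component 1² = h² − (0.0661) = 0.570 − 0.0661 = 0.5039.
|λ| = √0.5039 = 0.7099.

0.71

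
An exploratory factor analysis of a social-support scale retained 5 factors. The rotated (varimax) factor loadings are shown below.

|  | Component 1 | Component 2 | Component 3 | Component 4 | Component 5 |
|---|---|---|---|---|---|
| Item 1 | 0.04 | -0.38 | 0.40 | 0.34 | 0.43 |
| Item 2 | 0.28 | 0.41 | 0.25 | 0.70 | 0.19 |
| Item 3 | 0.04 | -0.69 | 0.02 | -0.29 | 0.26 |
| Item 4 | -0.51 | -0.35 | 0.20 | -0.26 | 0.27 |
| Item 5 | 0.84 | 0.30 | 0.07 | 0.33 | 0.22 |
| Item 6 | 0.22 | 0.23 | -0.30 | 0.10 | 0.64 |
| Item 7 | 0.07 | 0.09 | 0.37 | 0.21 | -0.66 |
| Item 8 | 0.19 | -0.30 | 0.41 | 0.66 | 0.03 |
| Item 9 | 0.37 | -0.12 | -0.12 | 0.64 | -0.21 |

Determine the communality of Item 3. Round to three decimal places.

0.630

h² = 0.04² + (-0.69)² + 0.02² + (-0.29)² + 0.26² = 0.0016 + 0.4761 + 0.0004 + 0.0841 + 0.0676 = 0.6298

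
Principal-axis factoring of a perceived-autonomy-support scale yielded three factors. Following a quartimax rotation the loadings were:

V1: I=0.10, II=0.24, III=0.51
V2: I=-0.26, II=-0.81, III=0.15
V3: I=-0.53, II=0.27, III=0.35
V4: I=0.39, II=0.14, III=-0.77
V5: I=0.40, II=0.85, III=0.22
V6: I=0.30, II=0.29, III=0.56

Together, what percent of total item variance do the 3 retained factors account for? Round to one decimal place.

SS loadings by factor: 0.7606, 1.6128, 1.3600; total = 3.7334.
Total variance with 6 standardized items is 6, so the solution explains 3.7334/6 = 0.6222 = 62.22%.

62.2%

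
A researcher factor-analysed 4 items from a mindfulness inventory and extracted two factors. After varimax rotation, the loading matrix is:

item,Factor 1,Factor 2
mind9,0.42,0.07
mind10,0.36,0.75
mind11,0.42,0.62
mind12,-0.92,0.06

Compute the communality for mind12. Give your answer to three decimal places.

h² = (-0.92)² + 0.06² = 0.8464 + 0.0036 = 0.8500

0.850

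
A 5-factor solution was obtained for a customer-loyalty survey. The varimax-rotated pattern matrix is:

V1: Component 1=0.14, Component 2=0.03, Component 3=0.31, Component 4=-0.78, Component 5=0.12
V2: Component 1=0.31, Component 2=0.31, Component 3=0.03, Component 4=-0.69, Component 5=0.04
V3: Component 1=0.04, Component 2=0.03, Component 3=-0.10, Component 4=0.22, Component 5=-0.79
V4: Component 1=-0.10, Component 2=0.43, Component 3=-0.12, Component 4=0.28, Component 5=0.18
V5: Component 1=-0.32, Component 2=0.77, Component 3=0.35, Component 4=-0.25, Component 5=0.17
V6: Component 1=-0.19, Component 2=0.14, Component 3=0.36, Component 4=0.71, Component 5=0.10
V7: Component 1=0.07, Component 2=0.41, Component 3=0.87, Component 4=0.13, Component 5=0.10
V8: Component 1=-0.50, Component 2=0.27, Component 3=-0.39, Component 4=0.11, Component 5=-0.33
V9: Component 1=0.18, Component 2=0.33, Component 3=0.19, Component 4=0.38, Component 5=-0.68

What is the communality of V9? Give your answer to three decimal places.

0.784

h² = 0.18² + 0.33² + 0.19² + 0.38² + (-0.68)² = 0.0324 + 0.1089 + 0.0361 + 0.1444 + 0.4624 = 0.7842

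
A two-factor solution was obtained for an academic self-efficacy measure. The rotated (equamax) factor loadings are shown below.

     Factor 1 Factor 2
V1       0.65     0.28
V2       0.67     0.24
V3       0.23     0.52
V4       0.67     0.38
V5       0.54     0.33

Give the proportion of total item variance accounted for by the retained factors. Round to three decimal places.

Communalities: 0.5009, 0.5065, 0.3233, 0.5933, 0.4005; Σh² = 2.3245.
Total variance with 5 standardized items is 5, so the solution explains 2.3245/5 = 0.4649.

0.465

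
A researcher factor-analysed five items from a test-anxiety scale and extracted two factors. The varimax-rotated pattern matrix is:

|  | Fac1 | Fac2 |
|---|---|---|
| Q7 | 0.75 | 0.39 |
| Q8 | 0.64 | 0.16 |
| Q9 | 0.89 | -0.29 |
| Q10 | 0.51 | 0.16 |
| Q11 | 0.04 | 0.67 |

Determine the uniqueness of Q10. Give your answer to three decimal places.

h² = 0.51² + 0.16² = 0.2601 + 0.0256 = 0.2857
Uniqueness u² = 1 − h² = 1 − 0.2857 = 0.7143

0.714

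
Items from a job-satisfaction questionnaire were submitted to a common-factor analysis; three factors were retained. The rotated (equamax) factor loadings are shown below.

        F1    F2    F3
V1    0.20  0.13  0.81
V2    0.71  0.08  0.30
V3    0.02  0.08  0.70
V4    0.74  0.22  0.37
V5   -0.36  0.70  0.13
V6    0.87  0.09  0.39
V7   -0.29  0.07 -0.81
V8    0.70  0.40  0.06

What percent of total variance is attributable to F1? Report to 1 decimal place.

SS loadings for F1 = 0.20² + 0.71² + 0.02² + 0.74² + (-0.36)² + 0.87² + (-0.29)² + 0.70² = 2.5527
With 8 standardized items, total variance = 8. Proportion = 2.5527/8 = 0.3191 → 31.91%.

31.9%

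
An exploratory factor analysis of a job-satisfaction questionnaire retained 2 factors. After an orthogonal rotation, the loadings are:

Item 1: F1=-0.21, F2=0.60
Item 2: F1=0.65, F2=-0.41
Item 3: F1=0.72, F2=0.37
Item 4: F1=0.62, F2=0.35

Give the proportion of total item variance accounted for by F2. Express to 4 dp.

0.1969

SS loadings for F2 = 0.60² + (-0.41)² + 0.37² + 0.35² = 0.7875
Proportion of variance = 0.7875 / 4 = 0.1969.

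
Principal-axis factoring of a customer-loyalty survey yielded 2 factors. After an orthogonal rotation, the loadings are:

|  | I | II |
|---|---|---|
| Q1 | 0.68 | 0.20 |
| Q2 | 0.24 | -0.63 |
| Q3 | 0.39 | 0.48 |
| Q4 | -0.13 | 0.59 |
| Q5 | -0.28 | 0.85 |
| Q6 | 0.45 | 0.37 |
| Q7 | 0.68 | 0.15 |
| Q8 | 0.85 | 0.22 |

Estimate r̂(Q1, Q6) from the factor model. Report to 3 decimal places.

r̂ = Σ λ_i·λ_j across factors = (0.68)(0.45) + (0.20)(0.37)
  = +0.3060 +0.0740 = 0.3800

0.380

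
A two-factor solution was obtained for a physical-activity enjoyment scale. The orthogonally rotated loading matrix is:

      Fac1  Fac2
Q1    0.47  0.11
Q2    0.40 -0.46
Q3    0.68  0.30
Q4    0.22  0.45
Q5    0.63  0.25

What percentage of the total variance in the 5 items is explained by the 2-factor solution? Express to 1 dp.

37.3%

SS loadings by factor: 1.2886, 0.5787; total = 1.8673.
Total variance with 5 standardized items is 5, so the solution explains 1.8673/5 = 0.3735 = 37.35%.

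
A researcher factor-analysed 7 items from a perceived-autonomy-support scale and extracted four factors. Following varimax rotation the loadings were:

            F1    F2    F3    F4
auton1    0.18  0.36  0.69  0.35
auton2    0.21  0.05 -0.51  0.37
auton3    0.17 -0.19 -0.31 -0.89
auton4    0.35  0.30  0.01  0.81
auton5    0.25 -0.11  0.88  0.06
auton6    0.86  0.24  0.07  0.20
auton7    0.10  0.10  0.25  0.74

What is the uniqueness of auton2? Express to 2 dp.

0.56

h² = 0.21² + 0.05² + (-0.51)² + 0.37² = 0.0441 + 0.0025 + 0.2601 + 0.1369 = 0.4436
Uniqueness u² = 1 − h² = 1 − 0.4436 = 0.5564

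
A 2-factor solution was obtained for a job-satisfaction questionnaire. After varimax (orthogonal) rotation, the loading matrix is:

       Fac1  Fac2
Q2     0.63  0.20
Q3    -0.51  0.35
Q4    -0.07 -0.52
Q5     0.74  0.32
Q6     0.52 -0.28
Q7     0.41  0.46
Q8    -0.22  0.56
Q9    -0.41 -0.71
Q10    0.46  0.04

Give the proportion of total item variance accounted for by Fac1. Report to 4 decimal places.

0.2307

SS loadings for Fac1 = 0.63² + (-0.51)² + (-0.07)² + 0.74² + 0.52² + 0.41² + (-0.22)² + (-0.41)² + 0.46² = 2.0761
Proportion of variance = 2.0761 / 9 = 0.2307.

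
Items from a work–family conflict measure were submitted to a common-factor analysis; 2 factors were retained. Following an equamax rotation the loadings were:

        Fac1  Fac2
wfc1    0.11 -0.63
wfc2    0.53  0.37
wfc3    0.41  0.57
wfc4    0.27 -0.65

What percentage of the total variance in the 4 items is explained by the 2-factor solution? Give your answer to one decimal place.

Communalities: 0.4090, 0.4178, 0.4930, 0.4954; Σh² = 1.8152.
Total variance with 4 standardized items is 4, so the solution explains 1.8152/4 = 0.4538 = 45.38%.

45.4%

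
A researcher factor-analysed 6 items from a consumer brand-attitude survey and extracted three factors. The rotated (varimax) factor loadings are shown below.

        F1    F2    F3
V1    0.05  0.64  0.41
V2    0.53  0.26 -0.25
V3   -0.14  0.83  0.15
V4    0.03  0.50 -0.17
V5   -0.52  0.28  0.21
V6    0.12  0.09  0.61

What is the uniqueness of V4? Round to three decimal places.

h² = 0.03² + 0.50² + (-0.17)² = 0.0009 + 0.2500 + 0.0289 = 0.2798
Uniqueness u² = 1 − h² = 1 − 0.2798 = 0.7202

0.720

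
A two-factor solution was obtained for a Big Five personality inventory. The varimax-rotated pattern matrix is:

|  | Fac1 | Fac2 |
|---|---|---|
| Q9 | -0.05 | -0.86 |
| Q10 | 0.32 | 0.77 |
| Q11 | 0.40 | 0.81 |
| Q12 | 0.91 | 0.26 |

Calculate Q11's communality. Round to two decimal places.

h² = 0.40² + 0.81² = 0.1600 + 0.6561 = 0.8161

0.82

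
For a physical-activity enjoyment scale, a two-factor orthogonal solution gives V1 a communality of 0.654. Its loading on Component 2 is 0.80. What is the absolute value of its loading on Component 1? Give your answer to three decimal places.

Under orthogonal rotation h² = Σλ², so λ_Component 1² = h² − (0.6400) = 0.654 − 0.6400 = 0.0140.
|λ| = √0.0140 = 0.1183.

0.118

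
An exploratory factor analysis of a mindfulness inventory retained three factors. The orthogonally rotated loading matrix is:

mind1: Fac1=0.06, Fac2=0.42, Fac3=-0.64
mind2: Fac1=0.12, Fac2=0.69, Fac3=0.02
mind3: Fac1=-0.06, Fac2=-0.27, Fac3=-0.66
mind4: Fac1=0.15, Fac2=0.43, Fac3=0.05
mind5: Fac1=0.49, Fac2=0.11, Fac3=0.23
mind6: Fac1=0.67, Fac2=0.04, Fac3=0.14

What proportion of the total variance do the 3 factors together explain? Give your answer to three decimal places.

0.430

SS loadings by factor: 0.7331, 0.9240, 0.9206; total = 2.5777.
Total variance with 6 standardized items is 6, so the solution explains 2.5777/6 = 0.4296.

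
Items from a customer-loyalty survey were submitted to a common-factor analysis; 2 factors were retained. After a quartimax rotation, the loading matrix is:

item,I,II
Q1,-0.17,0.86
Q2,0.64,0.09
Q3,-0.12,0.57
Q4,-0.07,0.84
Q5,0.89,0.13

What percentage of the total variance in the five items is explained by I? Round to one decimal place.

SS loadings for I = (-0.17)² + 0.64² + (-0.12)² + (-0.07)² + 0.89² = 1.2499
With 5 standardized items, total variance = 5. Proportion = 1.2499/5 = 0.2500 → 25.00%.

25.0%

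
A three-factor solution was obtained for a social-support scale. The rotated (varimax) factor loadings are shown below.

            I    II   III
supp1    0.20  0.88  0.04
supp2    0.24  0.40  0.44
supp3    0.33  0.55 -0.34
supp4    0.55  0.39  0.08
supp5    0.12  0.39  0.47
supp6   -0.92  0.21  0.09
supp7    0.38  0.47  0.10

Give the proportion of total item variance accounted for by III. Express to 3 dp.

0.079

SS loadings for III = 0.04² + 0.44² + (-0.34)² + 0.08² + 0.47² + 0.09² + 0.10² = 0.5562
Proportion of variance = 0.5562 / 7 = 0.0795.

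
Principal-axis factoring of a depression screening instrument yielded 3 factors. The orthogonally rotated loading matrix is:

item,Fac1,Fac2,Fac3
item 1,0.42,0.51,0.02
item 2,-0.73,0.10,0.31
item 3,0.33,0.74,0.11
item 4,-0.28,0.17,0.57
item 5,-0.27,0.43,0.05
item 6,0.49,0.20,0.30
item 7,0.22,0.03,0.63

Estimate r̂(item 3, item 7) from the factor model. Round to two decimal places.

r̂ = Σ λ_i·λ_j across factors = (0.33)(0.22) + (0.74)(0.03) + (0.11)(0.63)
  = +0.0726 +0.0222 +0.0693 = 0.1641

0.16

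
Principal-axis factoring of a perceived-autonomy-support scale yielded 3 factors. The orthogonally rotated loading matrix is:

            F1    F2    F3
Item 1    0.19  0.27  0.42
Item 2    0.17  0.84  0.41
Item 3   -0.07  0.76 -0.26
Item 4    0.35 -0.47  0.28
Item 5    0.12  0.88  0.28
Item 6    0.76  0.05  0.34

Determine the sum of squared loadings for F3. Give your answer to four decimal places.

SS loadings for F3 = 0.42² + 0.41² + (-0.26)² + 0.28² + 0.28² + 0.34² = 0.1764 + 0.1681 + 0.0676 + 0.0784 + 0.0784 + 0.1156 = 0.6845

0.6845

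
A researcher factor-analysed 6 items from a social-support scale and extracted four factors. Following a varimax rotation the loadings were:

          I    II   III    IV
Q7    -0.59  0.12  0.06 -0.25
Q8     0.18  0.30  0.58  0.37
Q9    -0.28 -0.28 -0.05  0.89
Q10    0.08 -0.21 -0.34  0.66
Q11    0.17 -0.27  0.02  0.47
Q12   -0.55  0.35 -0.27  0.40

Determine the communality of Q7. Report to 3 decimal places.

0.429

h² = (-0.59)² + 0.12² + 0.06² + (-0.25)² = 0.3481 + 0.0144 + 0.0036 + 0.0625 = 0.4286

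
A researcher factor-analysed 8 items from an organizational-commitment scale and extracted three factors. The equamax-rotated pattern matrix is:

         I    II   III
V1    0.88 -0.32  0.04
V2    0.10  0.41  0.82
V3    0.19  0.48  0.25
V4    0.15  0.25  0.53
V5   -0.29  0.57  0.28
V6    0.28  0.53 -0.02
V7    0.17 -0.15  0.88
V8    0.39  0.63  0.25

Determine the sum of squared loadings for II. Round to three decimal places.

1.589

SS loadings for II = (-0.32)² + 0.41² + 0.48² + 0.25² + 0.57² + 0.53² + (-0.15)² + 0.63² = 0.1024 + 0.1681 + 0.2304 + 0.0625 + 0.3249 + 0.2809 + 0.0225 + 0.3969 = 1.5886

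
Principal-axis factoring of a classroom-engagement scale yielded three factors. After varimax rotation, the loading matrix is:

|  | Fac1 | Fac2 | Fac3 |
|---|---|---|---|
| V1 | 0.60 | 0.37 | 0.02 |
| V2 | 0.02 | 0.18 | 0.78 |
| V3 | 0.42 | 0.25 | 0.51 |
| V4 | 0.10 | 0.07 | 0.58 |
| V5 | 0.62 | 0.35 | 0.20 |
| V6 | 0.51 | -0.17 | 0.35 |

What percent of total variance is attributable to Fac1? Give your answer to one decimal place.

SS loadings for Fac1 = 0.60² + 0.02² + 0.42² + 0.10² + 0.62² + 0.51² = 1.1913
With 6 standardized items, total variance = 6. Proportion = 1.1913/6 = 0.1986 → 19.86%.

19.9%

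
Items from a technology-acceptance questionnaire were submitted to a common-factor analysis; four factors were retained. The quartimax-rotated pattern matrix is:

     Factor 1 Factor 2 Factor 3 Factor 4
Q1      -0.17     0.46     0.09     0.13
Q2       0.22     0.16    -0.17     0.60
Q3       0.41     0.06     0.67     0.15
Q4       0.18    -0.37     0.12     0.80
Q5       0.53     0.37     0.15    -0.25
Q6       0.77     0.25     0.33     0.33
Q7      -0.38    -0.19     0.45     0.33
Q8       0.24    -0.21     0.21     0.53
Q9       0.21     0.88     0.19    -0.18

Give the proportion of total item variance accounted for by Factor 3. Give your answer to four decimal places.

SS loadings for Factor 3 = 0.09² + (-0.17)² + 0.67² + 0.12² + 0.15² + 0.33² + 0.45² + 0.21² + 0.19² = 0.9144
Proportion of variance = 0.9144 / 9 = 0.1016.

0.1016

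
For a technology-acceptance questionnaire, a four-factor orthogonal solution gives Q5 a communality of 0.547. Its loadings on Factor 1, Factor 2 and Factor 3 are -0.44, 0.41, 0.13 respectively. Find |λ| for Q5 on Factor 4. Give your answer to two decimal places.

0.41

Under orthogonal rotation h² = Σλ², so λ_Factor 4² = h² − (0.3786) = 0.547 − 0.3786 = 0.1684.
|λ| = √0.1684 = 0.4104.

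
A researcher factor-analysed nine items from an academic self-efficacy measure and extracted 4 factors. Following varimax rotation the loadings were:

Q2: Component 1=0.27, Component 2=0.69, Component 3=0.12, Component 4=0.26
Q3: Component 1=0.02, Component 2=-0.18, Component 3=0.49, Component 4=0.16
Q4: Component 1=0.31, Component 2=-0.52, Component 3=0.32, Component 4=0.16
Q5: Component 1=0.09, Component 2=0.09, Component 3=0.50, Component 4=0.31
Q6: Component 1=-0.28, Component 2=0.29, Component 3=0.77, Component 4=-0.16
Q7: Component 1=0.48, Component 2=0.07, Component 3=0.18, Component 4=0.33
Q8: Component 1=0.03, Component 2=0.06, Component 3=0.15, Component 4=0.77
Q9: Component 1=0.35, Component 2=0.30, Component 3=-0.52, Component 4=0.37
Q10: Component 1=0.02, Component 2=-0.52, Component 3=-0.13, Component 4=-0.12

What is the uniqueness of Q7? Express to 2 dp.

0.62

h² = 0.48² + 0.07² + 0.18² + 0.33² = 0.2304 + 0.0049 + 0.0324 + 0.1089 = 0.3766
Uniqueness u² = 1 − h² = 1 − 0.3766 = 0.6234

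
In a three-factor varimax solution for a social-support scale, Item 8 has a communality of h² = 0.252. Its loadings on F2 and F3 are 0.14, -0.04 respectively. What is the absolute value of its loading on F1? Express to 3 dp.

Under orthogonal rotation h² = Σλ², so λ_F1² = h² − (0.0212) = 0.252 − 0.0212 = 0.2308.
|λ| = √0.2308 = 0.4804.

0.480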